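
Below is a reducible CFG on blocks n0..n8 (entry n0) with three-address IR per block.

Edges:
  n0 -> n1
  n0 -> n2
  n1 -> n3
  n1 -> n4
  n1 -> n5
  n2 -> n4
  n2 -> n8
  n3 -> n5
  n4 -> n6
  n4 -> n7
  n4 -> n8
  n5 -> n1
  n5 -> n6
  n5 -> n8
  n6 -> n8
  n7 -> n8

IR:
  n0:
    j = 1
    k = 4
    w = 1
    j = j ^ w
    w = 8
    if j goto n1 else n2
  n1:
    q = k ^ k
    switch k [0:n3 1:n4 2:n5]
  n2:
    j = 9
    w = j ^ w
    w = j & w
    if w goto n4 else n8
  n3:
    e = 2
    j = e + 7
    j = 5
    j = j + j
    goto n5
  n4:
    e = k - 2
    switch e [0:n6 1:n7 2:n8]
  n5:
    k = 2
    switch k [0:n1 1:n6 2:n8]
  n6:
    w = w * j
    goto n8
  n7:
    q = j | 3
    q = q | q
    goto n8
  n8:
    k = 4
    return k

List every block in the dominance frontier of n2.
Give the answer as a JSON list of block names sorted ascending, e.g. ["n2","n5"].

Answer: ["n4", "n8"]

Derivation:
idom tree: n1←n0 n2←n0 n3←n1 n4←n0 n5←n1 n6←n0 n7←n4 n8←n0
Dom∩ at merges:
  n1: preds {n0,n5}: {n0} ∩ {n0,n1,n5} = {n0}; idom=n0
  n4: preds {n1,n2}: {n0,n1} ∩ {n0,n2} = {n0}; idom=n0
  n5: preds {n1,n3}: {n0,n1} ∩ {n0,n1,n3} = {n0,n1}; idom=n1
  n6: preds {n4,n5}: {n0,n4} ∩ {n0,n1,n5} = {n0}; idom=n0
  n8: preds {n2,n4,n5,n6,n7}: {n0,n2} ∩ {n0,n4} ∩ {n0,n1,n5} ∩ {n0,n6} ∩ {n0,n4,n7} = {n0}; idom=n0

DF walk-up:
  n1←n0: walk · to n0
  n1←n5: walk n5→n1 to n0
  n4←n1: walk n1 to n0
  n4←n2: walk n2 to n0
  n5←n1: walk · to n1
  n5←n3: walk n3 to n1
  n6←n4: walk n4 to n0
  n6←n5: walk n5→n1 to n0
  n8←n2: walk n2 to n0
  n8←n4: walk n4 to n0
  n8←n5: walk n5→n1 to n0
  n8←n6: walk n6 to n0
  n8←n7: walk n7→n4 to n0
  n0: DF=∅
  n1: DF={n1,n4,n6,n8}
  n2: DF={n4,n8}
  n3: DF={n5}
  n4: DF={n6,n8}
  n5: DF={n1,n6,n8}
  n6: DF={n8}
  n7: DF={n8}
  n8: DF=∅

DF(n2) = ["n4", "n8"]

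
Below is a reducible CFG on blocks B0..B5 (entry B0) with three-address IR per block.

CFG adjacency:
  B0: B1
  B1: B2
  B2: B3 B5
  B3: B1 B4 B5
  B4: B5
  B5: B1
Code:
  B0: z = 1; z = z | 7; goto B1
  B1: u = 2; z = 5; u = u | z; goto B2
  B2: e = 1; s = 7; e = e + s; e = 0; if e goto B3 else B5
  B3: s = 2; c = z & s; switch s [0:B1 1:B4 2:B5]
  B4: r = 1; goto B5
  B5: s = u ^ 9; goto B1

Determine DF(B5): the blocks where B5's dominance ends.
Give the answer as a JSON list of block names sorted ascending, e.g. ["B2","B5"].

idom tree: B1←B0 B2←B1 B3←B2 B4←B3 B5←B2
Dom at joins:
  B1: preds {B0,B3,B5}: {B0} ∩ {B0,B1,B2,B3} ∩ {B0,B1,B2,B5} = {B0}; idom=B0
  B5: preds {B2,B3,B4}: {B0,B1,B2} ∩ {B0,B1,B2,B3} ∩ {B0,B1,B2,B3,B4} = {B0,B1,B2}; idom=B2

DF derivation:
  join B1 pred B0: · stop@B0
  join B1 pred B3: B3→B2→B1 stop@B0
  join B1 pred B5: B5→B2→B1 stop@B0
  join B5 pred B2: · stop@B2
  join B5 pred B3: B3 stop@B2
  join B5 pred B4: B4→B3 stop@B2
  B0 → ∅
  B1 → {B1}
  B2 → {B1}
  B3 → {B1,B5}
  B4 → {B5}
  B5 → {B1}

DF(B5) = ["B1"]

Answer: ["B1"]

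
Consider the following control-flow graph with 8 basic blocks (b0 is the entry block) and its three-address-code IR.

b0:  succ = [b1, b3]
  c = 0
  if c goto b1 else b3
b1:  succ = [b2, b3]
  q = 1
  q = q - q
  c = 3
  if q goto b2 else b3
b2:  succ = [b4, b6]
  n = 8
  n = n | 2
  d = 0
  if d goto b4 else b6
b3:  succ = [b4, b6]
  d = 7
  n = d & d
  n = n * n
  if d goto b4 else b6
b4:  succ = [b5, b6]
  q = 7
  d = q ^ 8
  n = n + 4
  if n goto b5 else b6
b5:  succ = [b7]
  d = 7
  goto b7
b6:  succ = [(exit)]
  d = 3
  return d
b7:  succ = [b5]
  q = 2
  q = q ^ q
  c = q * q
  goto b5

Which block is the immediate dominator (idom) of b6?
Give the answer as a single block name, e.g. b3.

idom tree: b1←b0 b2←b1 b3←b0 b4←b0 b5←b4 b6←b0 b7←b5
Join-block Dom:
  b3: preds {b0,b1}: {b0} ∩ {b0,b1} = {b0}; idom=b0
  b4: preds {b2,b3}: {b0,b1,b2} ∩ {b0,b3} = {b0}; idom=b0
  b5: preds {b4,b7}: {b0,b4} ∩ {b0,b4,b5,b7} = {b0,b4}; idom=b4
  b6: preds {b2,b3,b4}: {b0,b1,b2} ∩ {b0,b3} ∩ {b0,b4} = {b0}; idom=b0

idom(b6) = b0

Answer: b0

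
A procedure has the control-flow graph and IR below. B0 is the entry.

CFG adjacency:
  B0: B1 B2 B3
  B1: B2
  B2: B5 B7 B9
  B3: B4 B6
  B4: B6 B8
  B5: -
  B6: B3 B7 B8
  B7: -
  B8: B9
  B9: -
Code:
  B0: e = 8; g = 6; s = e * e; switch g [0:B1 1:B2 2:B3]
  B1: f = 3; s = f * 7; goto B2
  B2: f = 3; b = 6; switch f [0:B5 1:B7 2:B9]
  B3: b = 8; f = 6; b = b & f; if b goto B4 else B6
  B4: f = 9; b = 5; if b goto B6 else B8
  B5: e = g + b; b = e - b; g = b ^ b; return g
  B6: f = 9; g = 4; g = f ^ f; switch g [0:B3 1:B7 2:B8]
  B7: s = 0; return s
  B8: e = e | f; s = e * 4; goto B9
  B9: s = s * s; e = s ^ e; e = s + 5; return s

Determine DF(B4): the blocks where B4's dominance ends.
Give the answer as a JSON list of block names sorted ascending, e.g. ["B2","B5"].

idom tree: B1←B0 B2←B0 B3←B0 B4←B3 B5←B2 B6←B3 B7←B0 B8←B3 B9←B0
Join-block Dom:
  B2: preds {B0,B1}: {B0} ∩ {B0,B1} = {B0}; idom=B0
  B3: preds {B0,B6}: {B0} ∩ {B0,B3,B6} = {B0}; idom=B0
  B6: preds {B3,B4}: {B0,B3} ∩ {B0,B3,B4} = {B0,B3}; idom=B3
  B7: preds {B2,B6}: {B0,B2} ∩ {B0,B3,B6} = {B0}; idom=B0
  B8: preds {B4,B6}: {B0,B3,B4} ∩ {B0,B3,B6} = {B0,B3}; idom=B3
  B9: preds {B2,B8}: {B0,B2} ∩ {B0,B3,B8} = {B0}; idom=B0

DF derivation:
  join B2 pred B0: · stop@B0
  join B2 pred B1: B1 stop@B0
  join B3 pred B0: · stop@B0
  join B3 pred B6: B6→B3 stop@B0
  join B6 pred B3: · stop@B3
  join B6 pred B4: B4 stop@B3
  join B7 pred B2: B2 stop@B0
  join B7 pred B6: B6→B3 stop@B0
  join B8 pred B4: B4 stop@B3
  join B8 pred B6: B6 stop@B3
  join B9 pred B2: B2 stop@B0
  join B9 pred B8: B8→B3 stop@B0
  B0 → ∅
  B1 → {B2}
  B2 → {B7,B9}
  B3 → {B3,B7,B9}
  B4 → {B6,B8}
  B5 → ∅
  B6 → {B3,B7,B8}
  B7 → ∅
  B8 → {B9}
  B9 → ∅

DF(B4) = ["B6", "B8"]

Answer: ["B6", "B8"]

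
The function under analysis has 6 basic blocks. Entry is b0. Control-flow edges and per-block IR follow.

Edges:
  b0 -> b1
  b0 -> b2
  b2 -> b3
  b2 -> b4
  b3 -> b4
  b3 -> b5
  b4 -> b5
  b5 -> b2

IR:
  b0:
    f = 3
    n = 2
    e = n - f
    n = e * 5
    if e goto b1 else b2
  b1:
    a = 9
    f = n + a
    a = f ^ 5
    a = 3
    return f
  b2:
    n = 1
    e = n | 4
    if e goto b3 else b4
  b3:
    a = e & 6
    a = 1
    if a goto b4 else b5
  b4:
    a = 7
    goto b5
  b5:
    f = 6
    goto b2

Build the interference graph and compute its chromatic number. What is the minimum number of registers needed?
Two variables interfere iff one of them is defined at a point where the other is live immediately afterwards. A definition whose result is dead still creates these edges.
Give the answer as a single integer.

Per-block:
  b0: {e,f,n} / ∅
  b1: {a,f} / {n}
  b2: {e,n} / ∅
  b3: {a} / {e}
  b4: {a} / ∅
  b5: {f} / ∅

Liveness:
  live b0: ∅→{n}
  live b1: {n}→∅
  live b2: ∅→{e}
  live b3: {e}→∅
  live b4: ∅→∅
  live b5: ∅→∅

Interfere edges:
  a: {f,n}
  e: {n}
  f: {a,n}
  n: {a,e,f}

Colouring:
  clique {a,f,n} ⇒ need ≥ 3
  3-colouring: r0={n}  r1={a,e}  r2={f}
  χ = 3

Answer: 3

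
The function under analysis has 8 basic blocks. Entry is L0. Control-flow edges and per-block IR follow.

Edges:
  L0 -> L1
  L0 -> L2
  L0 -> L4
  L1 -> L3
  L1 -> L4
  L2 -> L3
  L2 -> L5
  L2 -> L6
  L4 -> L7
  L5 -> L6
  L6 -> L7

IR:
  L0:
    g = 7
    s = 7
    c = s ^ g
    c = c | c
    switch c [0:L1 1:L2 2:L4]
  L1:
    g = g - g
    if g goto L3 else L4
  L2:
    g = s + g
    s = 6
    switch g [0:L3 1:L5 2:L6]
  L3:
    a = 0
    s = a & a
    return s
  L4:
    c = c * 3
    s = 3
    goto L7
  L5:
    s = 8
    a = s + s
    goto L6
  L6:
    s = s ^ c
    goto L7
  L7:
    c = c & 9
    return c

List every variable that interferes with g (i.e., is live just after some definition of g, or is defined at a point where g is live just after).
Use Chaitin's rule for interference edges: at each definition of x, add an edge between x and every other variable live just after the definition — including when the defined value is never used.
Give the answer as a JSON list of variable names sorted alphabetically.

def/use:
  L0: def={c,g,s} ue=∅
  L1: def={g} ue={g}
  L2: def={g,s} ue={g,s}
  L3: def={a,s} ue=∅
  L4: def={c,s} ue={c}
  L5: def={a,s} ue=∅
  L6: def={s} ue={c,s}
  L7: def={c} ue={c}

Live sets:
  L0: in=∅ out={c,g,s}
  L1: in={c,g} out={c}
  L2: in={c,g,s} out={c,s}
  L3: in=∅ out=∅
  L4: in={c} out={c}
  L5: in={c} out={c,s}
  L6: in={c,s} out={c}
  L7: in={c} out=∅

Conflict graph:
  a↔{c,s}
  c↔{a,g,s}
  g↔{c,s}
  s↔{a,c,g}

N(g) = ["c", "s"]

Answer: ["c", "s"]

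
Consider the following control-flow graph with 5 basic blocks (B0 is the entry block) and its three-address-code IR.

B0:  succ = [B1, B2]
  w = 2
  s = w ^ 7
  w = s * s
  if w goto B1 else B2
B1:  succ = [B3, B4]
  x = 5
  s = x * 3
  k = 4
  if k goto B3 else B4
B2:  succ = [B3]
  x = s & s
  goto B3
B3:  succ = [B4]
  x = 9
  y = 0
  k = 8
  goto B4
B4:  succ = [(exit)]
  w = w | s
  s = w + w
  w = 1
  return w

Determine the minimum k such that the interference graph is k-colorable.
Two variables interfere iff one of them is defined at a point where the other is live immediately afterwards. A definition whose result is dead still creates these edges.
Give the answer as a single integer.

Answer: 3

Derivation:
def/use:
  B0 def {s,w} use ∅
  B1 def {k,s,x} use ∅
  B2 def {x} use {s}
  B3 def {k,x,y} use ∅
  B4 def {s,w} use {s,w}

Live sets:
  B0: in=∅ out={s,w}
  B1: in={w} out={s,w}
  B2: in={s,w} out={s,w}
  B3: in={s,w} out={s,w}
  B4: in={s,w} out=∅

Interference:
  k — {s,w}
  s — {k,w,x,y}
  w — {k,s,x,y}
  x — {s,w}
  y — {s,w}

Registers:
  {k,s,w} pairwise interfere (3-clique) ⇒ χ ≥ 3
  assign k→r2 s→r0 w→r1 x→r2 y→r2 — no edge inside a register ⇒ χ ≤ 3
  χ = 3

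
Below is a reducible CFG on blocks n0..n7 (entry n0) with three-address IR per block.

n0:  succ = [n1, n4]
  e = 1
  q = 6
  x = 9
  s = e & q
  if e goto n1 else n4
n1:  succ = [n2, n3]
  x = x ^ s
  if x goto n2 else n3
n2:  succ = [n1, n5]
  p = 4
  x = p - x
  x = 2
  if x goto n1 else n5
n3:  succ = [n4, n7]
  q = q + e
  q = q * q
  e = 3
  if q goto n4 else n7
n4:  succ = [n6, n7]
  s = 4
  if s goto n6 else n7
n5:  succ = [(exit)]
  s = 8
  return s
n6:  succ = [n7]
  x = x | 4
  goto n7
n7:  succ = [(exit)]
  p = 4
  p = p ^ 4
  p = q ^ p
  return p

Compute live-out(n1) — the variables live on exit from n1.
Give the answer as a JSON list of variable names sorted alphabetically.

Per-block:
  n0: def={e,q,s,x} ue=∅
  n1: def={x} ue={s,x}
  n2: def={p,x} ue={x}
  n3: def={e,q} ue={e,q}
  n4: def={s} ue=∅
  n5: def={s} ue=∅
  n6: def={x} ue={x}
  n7: def={p} ue={q}

Backward fixpoint:
  n0 li=∅ lo={e,q,s,x}
  n1 li={e,q,s,x} lo={e,q,s,x}
  n2 li={e,q,s,x} lo={e,q,s,x}
  n3 li={e,q,x} lo={q,x}
  n4 li={q,x} lo={q,x}
  n5 li=∅ lo=∅
  n6 li={q,x} lo={q}
  n7 li={q} lo=∅

live-out(n1) = ["e", "q", "s", "x"]

Answer: ["e", "q", "s", "x"]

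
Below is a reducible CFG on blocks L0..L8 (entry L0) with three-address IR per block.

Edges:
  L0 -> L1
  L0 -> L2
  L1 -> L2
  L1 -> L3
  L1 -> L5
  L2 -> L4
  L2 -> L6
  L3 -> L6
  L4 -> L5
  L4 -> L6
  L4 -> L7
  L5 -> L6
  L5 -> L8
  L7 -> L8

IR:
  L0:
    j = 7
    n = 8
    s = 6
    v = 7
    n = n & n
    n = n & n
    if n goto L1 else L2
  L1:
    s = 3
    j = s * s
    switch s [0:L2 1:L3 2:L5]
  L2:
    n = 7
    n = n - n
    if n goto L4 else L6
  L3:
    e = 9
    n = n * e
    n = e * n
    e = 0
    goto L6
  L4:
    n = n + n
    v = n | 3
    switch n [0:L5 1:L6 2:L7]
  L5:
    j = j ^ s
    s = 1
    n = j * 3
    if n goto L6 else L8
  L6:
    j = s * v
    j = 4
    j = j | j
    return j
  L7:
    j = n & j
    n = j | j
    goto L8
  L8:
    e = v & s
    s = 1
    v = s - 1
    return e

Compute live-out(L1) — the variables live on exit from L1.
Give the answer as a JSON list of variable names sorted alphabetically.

Block summaries:
  L0 def {j,n,s,v} use ∅
  L1 def {j,s} use ∅
  L2 def {n} use ∅
  L3 def {e,n} use {n}
  L4 def {n,v} use {n}
  L5 def {j,n,s} use {j,s}
  L6 def {j} use {s,v}
  L7 def {j,n} use {j,n}
  L8 def {e,s,v} use {s,v}

Backward fixpoint:
  live L0: ∅→{j,n,s,v}
  live L1: {n,v}→{j,n,s,v}
  live L2: {j,s,v}→{j,n,s,v}
  live L3: {n,s,v}→{s,v}
  live L4: {j,n,s}→{j,n,s,v}
  live L5: {j,s,v}→{s,v}
  live L6: {s,v}→∅
  live L7: {j,n,s,v}→{s,v}
  live L8: {s,v}→∅

live-out(L1) = ["j", "n", "s", "v"]

Answer: ["j", "n", "s", "v"]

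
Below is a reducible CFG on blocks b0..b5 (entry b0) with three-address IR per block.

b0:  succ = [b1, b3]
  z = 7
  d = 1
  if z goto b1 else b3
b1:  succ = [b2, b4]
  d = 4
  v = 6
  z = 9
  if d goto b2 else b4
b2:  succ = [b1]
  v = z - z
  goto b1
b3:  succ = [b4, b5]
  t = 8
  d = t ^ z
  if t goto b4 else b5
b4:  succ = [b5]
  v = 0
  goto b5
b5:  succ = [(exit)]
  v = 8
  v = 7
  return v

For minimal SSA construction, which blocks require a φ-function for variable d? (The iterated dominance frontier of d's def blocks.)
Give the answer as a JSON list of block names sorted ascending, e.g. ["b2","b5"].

idom tree: b1←b0 b2←b1 b3←b0 b4←b0 b5←b0
Dom∩ at merges:
  b1: preds {b0,b2}: {b0} ∩ {b0,b1,b2} = {b0}; idom=b0
  b4: preds {b1,b3}: {b0,b1} ∩ {b0,b3} = {b0}; idom=b0
  b5: preds {b3,b4}: {b0,b3} ∩ {b0,b4} = {b0}; idom=b0

DF derivation:
  join b1 pred b0: · stop@b0
  join b1 pred b2: b2→b1 stop@b0
  join b4 pred b1: b1 stop@b0
  join b4 pred b3: b3 stop@b0
  join b5 pred b3: b3 stop@b0
  join b5 pred b4: b4 stop@b0
  DF(b0)=∅
  DF(b1)={b1,b4}
  DF(b2)={b1}
  DF(b3)={b4,b5}
  DF(b4)={b5}
  DF(b5)=∅

φ for d: defs {b0,b1,b3}
  DF⁺ = {b1,b4,b5}

Answer: ["b1", "b4", "b5"]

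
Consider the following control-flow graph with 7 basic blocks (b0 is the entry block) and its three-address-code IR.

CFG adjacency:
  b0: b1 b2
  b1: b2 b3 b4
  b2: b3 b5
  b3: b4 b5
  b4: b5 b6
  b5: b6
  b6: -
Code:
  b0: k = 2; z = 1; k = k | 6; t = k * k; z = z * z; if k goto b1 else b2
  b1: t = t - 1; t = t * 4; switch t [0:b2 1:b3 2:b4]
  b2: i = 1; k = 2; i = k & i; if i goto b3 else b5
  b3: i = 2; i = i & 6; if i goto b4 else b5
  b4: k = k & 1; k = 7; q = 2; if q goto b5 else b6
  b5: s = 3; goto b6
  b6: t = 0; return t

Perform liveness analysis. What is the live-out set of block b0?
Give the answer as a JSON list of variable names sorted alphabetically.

Answer: ["k", "t"]

Analysis:
Block summaries:
  b0: def={k,t,z} ue=∅
  b1: def={t} ue={t}
  b2: def={i,k} ue=∅
  b3: def={i} ue=∅
  b4: def={k,q} ue={k}
  b5: def={s} ue=∅
  b6: def={t} ue=∅

Liveness:
  b0: in=∅ out={k,t}
  b1: in={k,t} out={k}
  b2: in=∅ out={k}
  b3: in={k} out={k}
  b4: in={k} out=∅
  b5: in=∅ out=∅
  b6: in=∅ out=∅

live-out(b0) = ["k", "t"]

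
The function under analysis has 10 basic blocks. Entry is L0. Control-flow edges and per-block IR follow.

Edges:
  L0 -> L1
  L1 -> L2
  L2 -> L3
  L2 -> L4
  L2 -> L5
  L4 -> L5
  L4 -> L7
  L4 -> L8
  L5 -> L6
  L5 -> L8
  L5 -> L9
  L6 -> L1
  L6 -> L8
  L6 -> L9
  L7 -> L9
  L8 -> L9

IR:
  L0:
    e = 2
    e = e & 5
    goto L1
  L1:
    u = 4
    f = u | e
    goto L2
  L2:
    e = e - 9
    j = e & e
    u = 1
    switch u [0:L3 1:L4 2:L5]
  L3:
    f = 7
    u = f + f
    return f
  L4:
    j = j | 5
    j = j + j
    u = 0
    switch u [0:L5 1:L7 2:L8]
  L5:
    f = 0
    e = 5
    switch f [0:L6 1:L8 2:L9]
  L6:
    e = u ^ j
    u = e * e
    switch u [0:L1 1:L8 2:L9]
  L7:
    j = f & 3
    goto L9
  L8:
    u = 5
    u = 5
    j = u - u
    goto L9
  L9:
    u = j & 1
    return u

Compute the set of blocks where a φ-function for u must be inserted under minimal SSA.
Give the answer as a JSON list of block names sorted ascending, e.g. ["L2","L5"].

idom tree: L1←L0 L2←L1 L3←L2 L4←L2 L5←L2 L6←L5 L7←L4 L8←L2 L9←L2
Join-block Dom:
  L1: preds {L0,L6}: {L0} ∩ {L0,L1,L2,L5,L6} = {L0}; idom=L0
  L5: preds {L2,L4}: {L0,L1,L2} ∩ {L0,L1,L2,L4} = {L0,L1,L2}; idom=L2
  L8: preds {L4,L5,L6}: {L0,L1,L2,L4} ∩ {L0,L1,L2,L5} ∩ {L0,L1,L2,L5,L6} = {L0,L1,L2}; idom=L2
  L9: preds {L5,L6,L7,L8}: {L0,L1,L2,L5} ∩ {L0,L1,L2,L5,L6} ∩ {L0,L1,L2,L4,L7} ∩ {L0,L1,L2,L8} = {L0,L1,L2}; idom=L2

DF derivation:
  L1←L0: walk · to L0
  L1←L6: walk L6→L5→L2→L1 to L0
  L5←L2: walk · to L2
  L5←L4: walk L4 to L2
  L8←L4: walk L4 to L2
  L8←L5: walk L5 to L2
  L8←L6: walk L6→L5 to L2
  L9←L5: walk L5 to L2
  L9←L6: walk L6→L5 to L2
  L9←L7: walk L7→L4 to L2
  L9←L8: walk L8 to L2
  L0 → ∅
  L1 → {L1}
  L2 → {L1}
  L3 → ∅
  L4 → {L5,L8,L9}
  L5 → {L1,L8,L9}
  L6 → {L1,L8,L9}
  L7 → {L9}
  L8 → {L9}
  L9 → ∅

φ for u: defs {L1,L2,L3,L4,L6,L8,L9}
  DF⁺ = {L1,L5,L8,L9}

Answer: ["L1", "L5", "L8", "L9"]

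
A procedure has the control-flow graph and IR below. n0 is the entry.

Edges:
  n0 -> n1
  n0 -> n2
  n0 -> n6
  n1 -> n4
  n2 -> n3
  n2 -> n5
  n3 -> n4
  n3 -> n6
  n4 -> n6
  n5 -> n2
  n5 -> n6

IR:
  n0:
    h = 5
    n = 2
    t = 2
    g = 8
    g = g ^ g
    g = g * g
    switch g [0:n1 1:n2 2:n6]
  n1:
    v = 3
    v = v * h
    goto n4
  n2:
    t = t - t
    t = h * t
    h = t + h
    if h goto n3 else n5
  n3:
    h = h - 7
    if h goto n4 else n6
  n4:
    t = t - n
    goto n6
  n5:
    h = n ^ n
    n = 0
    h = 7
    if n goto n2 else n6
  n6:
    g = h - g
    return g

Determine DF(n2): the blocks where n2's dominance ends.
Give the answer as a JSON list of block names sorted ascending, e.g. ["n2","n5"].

idom tree: n1←n0 n2←n0 n3←n2 n4←n0 n5←n2 n6←n0
Join-block Dom:
  n2: preds {n0,n5}: {n0} ∩ {n0,n2,n5} = {n0}; idom=n0
  n4: preds {n1,n3}: {n0,n1} ∩ {n0,n2,n3} = {n0}; idom=n0
  n6: preds {n0,n3,n4,n5}: {n0} ∩ {n0,n2,n3} ∩ {n0,n4} ∩ {n0,n2,n5} = {n0}; idom=n0

DF derivation:
  join n2 pred n0: · stop@n0
  join n2 pred n5: n5→n2 stop@n0
  join n4 pred n1: n1 stop@n0
  join n4 pred n3: n3→n2 stop@n0
  join n6 pred n0: · stop@n0
  join n6 pred n3: n3→n2 stop@n0
  join n6 pred n4: n4 stop@n0
  join n6 pred n5: n5→n2 stop@n0
  n0: DF=∅
  n1: DF={n4}
  n2: DF={n2,n4,n6}
  n3: DF={n4,n6}
  n4: DF={n6}
  n5: DF={n2,n6}
  n6: DF=∅

DF(n2) = ["n2", "n4", "n6"]

Answer: ["n2", "n4", "n6"]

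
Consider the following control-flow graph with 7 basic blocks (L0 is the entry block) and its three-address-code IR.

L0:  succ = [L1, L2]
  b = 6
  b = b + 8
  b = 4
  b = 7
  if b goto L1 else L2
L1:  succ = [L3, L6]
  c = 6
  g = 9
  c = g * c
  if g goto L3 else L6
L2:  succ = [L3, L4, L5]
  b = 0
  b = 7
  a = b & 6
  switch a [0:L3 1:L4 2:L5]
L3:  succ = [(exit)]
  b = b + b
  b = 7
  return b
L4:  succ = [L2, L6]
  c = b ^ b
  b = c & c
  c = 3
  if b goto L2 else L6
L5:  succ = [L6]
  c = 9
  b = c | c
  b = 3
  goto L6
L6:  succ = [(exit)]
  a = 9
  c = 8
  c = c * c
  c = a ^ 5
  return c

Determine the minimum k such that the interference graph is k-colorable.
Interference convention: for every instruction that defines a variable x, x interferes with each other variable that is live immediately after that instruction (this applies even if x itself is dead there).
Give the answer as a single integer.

Answer: 3

Analysis:
Block summaries:
  L0 def {b} use ∅
  L1 def {c,g} use ∅
  L2 def {a,b} use ∅
  L3 def {b} use {b}
  L4 def {b,c} use {b}
  L5 def {b,c} use ∅
  L6 def {a,c} use ∅

Backward fixpoint:
  L0: in=∅ out={b}
  L1: in={b} out={b}
  L2: in=∅ out={b}
  L3: in={b} out=∅
  L4: in={b} out=∅
  L5: in=∅ out=∅
  L6: in=∅ out=∅

Interfere edges:
  a: {b,c}
  b: {a,c,g}
  c: {a,b,g}
  g: {b,c}

Registers:
  lower bound: {a,b,c} mutually conflict ⇒ χ ≥ 3
  assign a→c2 b→c0 c→c1 g→c2 — no edge inside a register ⇒ χ ≤ 3
  χ = 3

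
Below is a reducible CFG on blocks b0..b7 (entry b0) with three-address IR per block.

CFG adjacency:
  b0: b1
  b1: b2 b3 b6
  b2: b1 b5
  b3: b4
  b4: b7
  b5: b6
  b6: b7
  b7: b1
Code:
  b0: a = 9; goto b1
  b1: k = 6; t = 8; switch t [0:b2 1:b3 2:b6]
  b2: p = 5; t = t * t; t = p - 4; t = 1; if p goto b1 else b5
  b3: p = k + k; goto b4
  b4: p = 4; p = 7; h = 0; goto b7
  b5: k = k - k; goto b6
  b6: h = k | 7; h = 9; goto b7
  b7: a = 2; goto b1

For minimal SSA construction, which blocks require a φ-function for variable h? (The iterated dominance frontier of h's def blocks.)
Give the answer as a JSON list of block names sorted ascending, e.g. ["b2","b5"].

Answer: ["b1", "b7"]

Analysis:
idom tree: b1←b0 b2←b1 b3←b1 b4←b3 b5←b2 b6←b1 b7←b1
Join-block Dom:
  b1: preds {b0,b2,b7}: {b0} ∩ {b0,b1,b2} ∩ {b0,b1,b7} = {b0}; idom=b0
  b6: preds {b1,b5}: {b0,b1} ∩ {b0,b1,b2,b5} = {b0,b1}; idom=b1
  b7: preds {b4,b6}: {b0,b1,b3,b4} ∩ {b0,b1,b6} = {b0,b1}; idom=b1

DF derivation:
  join b1 pred b0: · stop@b0
  join b1 pred b2: b2→b1 stop@b0
  join b1 pred b7: b7→b1 stop@b0
  join b6 pred b1: · stop@b1
  join b6 pred b5: b5→b2 stop@b1
  join b7 pred b4: b4→b3 stop@b1
  join b7 pred b6: b6 stop@b1
  b0 → ∅
  b1 → {b1}
  b2 → {b1,b6}
  b3 → {b7}
  b4 → {b7}
  b5 → {b6}
  b6 → {b7}
  b7 → {b1}

φ for h: defs {b4,b6}
  DF⁺ = {b1,b7}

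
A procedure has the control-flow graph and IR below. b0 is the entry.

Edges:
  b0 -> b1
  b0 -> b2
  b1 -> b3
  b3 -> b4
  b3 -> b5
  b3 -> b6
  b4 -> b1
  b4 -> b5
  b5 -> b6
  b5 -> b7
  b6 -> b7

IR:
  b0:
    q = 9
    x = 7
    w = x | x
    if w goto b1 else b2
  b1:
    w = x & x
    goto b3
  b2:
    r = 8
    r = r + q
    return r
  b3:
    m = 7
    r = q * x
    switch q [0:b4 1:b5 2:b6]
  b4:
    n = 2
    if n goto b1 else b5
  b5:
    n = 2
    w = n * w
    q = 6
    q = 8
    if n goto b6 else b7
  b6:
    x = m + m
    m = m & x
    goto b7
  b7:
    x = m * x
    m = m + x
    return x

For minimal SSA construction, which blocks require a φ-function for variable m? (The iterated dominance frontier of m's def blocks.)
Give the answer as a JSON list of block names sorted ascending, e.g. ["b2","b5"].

idom tree: b1←b0 b2←b0 b3←b1 b4←b3 b5←b3 b6←b3 b7←b3
Dom∩ at merges:
  b1: preds {b0,b4}: {b0} ∩ {b0,b1,b3,b4} = {b0}; idom=b0
  b5: preds {b3,b4}: {b0,b1,b3} ∩ {b0,b1,b3,b4} = {b0,b1,b3}; idom=b3
  b6: preds {b3,b5}: {b0,b1,b3} ∩ {b0,b1,b3,b5} = {b0,b1,b3}; idom=b3
  b7: preds {b5,b6}: {b0,b1,b3,b5} ∩ {b0,b1,b3,b6} = {b0,b1,b3}; idom=b3

DF walk-up:
  join b1 pred b0: · stop@b0
  join b1 pred b4: b4→b3→b1 stop@b0
  join b5 pred b3: · stop@b3
  join b5 pred b4: b4 stop@b3
  join b6 pred b3: · stop@b3
  join b6 pred b5: b5 stop@b3
  join b7 pred b5: b5 stop@b3
  join b7 pred b6: b6 stop@b3
  b0: DF=∅
  b1: DF={b1}
  b2: DF=∅
  b3: DF={b1}
  b4: DF={b1,b5}
  b5: DF={b6,b7}
  b6: DF={b7}
  b7: DF=∅

φ for m: defs {b3,b6,b7}
  DF⁺ = {b1,b7}

Answer: ["b1", "b7"]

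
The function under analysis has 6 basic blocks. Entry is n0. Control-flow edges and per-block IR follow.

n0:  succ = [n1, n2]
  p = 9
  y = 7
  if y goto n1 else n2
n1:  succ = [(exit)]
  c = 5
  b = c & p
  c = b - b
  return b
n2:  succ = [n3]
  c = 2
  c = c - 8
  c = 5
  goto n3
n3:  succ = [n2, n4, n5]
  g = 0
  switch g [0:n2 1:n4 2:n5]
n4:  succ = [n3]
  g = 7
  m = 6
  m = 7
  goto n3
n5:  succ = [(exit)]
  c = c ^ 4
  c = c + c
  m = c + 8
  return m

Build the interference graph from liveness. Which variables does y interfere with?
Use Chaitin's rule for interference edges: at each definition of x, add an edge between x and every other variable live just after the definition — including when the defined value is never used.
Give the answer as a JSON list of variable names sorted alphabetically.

Answer: ["p"]

Working:
Per-block:
  n0: def={p,y} ue=∅
  n1: def={b,c} ue={p}
  n2: def={c} ue=∅
  n3: def={g} ue=∅
  n4: def={g,m} ue=∅
  n5: def={c,m} ue={c}

Liveness:
  n0: in=∅ out={p}
  n1: in={p} out=∅
  n2: in=∅ out={c}
  n3: in={c} out={c}
  n4: in={c} out={c}
  n5: in={c} out=∅

Interfere edges:
  b: {c}
  c: {b,g,m,p}
  g: {c}
  m: {c}
  p: {c,y}
  y: {p}

N(y) = ["p"]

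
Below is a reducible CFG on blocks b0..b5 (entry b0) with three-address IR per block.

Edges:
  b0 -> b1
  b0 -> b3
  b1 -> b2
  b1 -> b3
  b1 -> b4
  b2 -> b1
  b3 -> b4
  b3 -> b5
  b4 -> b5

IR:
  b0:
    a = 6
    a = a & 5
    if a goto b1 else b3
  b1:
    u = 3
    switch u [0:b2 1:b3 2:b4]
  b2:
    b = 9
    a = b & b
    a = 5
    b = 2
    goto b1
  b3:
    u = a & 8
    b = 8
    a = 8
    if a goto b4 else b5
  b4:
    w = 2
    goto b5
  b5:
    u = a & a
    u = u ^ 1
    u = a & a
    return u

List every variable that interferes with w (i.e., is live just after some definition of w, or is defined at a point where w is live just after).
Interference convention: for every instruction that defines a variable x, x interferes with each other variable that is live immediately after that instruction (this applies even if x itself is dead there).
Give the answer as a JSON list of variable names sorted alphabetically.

Answer: ["a"]

Derivation:
Per-block:
  b0 def {a} use ∅
  b1 def {u} use ∅
  b2 def {a,b} use ∅
  b3 def {a,b,u} use {a}
  b4 def {w} use ∅
  b5 def {u} use {a}

Live sets:
  b0: in=∅ out={a}
  b1: in={a} out={a}
  b2: in=∅ out={a}
  b3: in={a} out={a}
  b4: in={a} out={a}
  b5: in={a} out=∅

Conflict graph:
  a: {b,u,w}
  b: {a}
  u: {a}
  w: {a}

N(w) = ["a"]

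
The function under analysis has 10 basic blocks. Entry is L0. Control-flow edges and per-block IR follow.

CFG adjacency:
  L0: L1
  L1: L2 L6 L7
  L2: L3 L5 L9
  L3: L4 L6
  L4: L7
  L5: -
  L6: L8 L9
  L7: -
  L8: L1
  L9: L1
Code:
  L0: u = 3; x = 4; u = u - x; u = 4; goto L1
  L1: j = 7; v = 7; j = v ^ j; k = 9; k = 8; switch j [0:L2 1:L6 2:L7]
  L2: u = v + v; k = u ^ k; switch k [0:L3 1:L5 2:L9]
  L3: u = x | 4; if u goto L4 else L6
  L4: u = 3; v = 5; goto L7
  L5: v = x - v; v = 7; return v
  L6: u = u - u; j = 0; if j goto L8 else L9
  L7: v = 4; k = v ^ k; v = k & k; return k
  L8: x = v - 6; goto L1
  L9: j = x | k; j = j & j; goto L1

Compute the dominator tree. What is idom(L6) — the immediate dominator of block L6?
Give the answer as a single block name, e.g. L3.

Answer: L1

Analysis:
idom tree: L1←L0 L2←L1 L3←L2 L4←L3 L5←L2 L6←L1 L7←L1 L8←L6 L9←L1
Dom∩ at merges:
  L1: preds {L0,L8,L9}: {L0} ∩ {L0,L1,L6,L8} ∩ {L0,L1,L9} = {L0}; idom=L0
  L6: preds {L1,L3}: {L0,L1} ∩ {L0,L1,L2,L3} = {L0,L1}; idom=L1
  L7: preds {L1,L4}: {L0,L1} ∩ {L0,L1,L2,L3,L4} = {L0,L1}; idom=L1
  L9: preds {L2,L6}: {L0,L1,L2} ∩ {L0,L1,L6} = {L0,L1}; idom=L1

idom(L6) = L1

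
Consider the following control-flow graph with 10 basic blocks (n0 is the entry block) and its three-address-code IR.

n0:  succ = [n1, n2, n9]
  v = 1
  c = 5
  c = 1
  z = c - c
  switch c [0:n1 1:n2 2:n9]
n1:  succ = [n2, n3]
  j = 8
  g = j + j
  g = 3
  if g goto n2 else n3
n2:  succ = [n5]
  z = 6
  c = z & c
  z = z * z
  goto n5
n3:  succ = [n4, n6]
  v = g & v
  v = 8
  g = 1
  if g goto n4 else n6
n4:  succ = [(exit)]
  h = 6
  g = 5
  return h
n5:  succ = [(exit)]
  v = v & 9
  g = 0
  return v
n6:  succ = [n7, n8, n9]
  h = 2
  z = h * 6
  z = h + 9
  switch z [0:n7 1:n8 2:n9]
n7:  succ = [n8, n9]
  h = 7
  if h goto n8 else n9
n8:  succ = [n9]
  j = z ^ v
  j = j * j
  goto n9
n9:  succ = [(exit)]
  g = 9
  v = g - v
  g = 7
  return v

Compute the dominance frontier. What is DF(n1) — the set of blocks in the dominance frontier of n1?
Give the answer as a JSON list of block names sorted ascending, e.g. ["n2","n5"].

Answer: ["n2", "n9"]

Analysis:
idom tree: n1←n0 n2←n0 n3←n1 n4←n3 n5←n2 n6←n3 n7←n6 n8←n6 n9←n0
Join-block Dom:
  n2: preds {n0,n1}: {n0} ∩ {n0,n1} = {n0}; idom=n0
  n8: preds {n6,n7}: {n0,n1,n3,n6} ∩ {n0,n1,n3,n6,n7} = {n0,n1,n3,n6}; idom=n6
  n9: preds {n0,n6,n7,n8}: {n0} ∩ {n0,n1,n3,n6} ∩ {n0,n1,n3,n6,n7} ∩ {n0,n1,n3,n6,n8} = {n0}; idom=n0

Frontier:
  join n2 pred n0: · stop@n0
  join n2 pred n1: n1 stop@n0
  join n8 pred n6: · stop@n6
  join n8 pred n7: n7 stop@n6
  join n9 pred n0: · stop@n0
  join n9 pred n6: n6→n3→n1 stop@n0
  join n9 pred n7: n7→n6→n3→n1 stop@n0
  join n9 pred n8: n8→n6→n3→n1 stop@n0
  n0 → ∅
  n1 → {n2,n9}
  n2 → ∅
  n3 → {n9}
  n4 → ∅
  n5 → ∅
  n6 → {n9}
  n7 → {n8,n9}
  n8 → {n9}
  n9 → ∅

DF(n1) = ["n2", "n9"]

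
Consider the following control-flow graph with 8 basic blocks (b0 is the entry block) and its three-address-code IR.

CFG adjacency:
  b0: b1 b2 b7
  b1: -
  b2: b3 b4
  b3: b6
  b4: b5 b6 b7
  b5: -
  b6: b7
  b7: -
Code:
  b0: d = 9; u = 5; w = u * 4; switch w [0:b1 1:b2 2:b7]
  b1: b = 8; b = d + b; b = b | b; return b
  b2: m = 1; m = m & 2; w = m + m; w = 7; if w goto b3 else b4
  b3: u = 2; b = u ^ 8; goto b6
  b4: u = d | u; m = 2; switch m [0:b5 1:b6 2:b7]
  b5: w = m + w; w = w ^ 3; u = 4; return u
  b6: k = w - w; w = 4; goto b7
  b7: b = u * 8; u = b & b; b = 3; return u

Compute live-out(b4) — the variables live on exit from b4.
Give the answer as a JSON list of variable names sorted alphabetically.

Block summaries:
  b0: def={d,u,w} ue=∅
  b1: def={b} ue={d}
  b2: def={m,w} ue=∅
  b3: def={b,u} ue=∅
  b4: def={m,u} ue={d,u}
  b5: def={u,w} ue={m,w}
  b6: def={k,w} ue={w}
  b7: def={b,u} ue={u}

Live sets:
  b0 li=∅ lo={d,u}
  b1 li={d} lo=∅
  b2 li={d,u} lo={d,u,w}
  b3 li={w} lo={u,w}
  b4 li={d,u,w} lo={m,u,w}
  b5 li={m,w} lo=∅
  b6 li={u,w} lo={u}
  b7 li={u} lo=∅

live-out(b4) = ["m", "u", "w"]

Answer: ["m", "u", "w"]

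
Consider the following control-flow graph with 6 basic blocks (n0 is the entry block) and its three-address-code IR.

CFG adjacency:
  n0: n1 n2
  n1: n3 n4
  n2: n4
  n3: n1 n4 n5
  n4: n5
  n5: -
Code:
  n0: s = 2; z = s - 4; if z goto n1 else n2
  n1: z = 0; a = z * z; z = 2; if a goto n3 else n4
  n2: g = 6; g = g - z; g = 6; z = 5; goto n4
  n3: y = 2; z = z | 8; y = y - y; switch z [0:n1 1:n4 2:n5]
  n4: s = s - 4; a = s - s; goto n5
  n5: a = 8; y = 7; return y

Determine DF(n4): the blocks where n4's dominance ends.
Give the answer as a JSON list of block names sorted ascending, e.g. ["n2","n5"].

Answer: ["n5"]

Derivation:
idom tree: n1←n0 n2←n0 n3←n1 n4←n0 n5←n0
Dom∩ at merges:
  n1: preds {n0,n3}: {n0} ∩ {n0,n1,n3} = {n0}; idom=n0
  n4: preds {n1,n2,n3}: {n0,n1} ∩ {n0,n2} ∩ {n0,n1,n3} = {n0}; idom=n0
  n5: preds {n3,n4}: {n0,n1,n3} ∩ {n0,n4} = {n0}; idom=n0

DF derivation:
  n1←n0: walk · to n0
  n1←n3: walk n3→n1 to n0
  n4←n1: walk n1 to n0
  n4←n2: walk n2 to n0
  n4←n3: walk n3→n1 to n0
  n5←n3: walk n3→n1 to n0
  n5←n4: walk n4 to n0
  DF(n0)=∅
  DF(n1)={n1,n4,n5}
  DF(n2)={n4}
  DF(n3)={n1,n4,n5}
  DF(n4)={n5}
  DF(n5)=∅

DF(n4) = ["n5"]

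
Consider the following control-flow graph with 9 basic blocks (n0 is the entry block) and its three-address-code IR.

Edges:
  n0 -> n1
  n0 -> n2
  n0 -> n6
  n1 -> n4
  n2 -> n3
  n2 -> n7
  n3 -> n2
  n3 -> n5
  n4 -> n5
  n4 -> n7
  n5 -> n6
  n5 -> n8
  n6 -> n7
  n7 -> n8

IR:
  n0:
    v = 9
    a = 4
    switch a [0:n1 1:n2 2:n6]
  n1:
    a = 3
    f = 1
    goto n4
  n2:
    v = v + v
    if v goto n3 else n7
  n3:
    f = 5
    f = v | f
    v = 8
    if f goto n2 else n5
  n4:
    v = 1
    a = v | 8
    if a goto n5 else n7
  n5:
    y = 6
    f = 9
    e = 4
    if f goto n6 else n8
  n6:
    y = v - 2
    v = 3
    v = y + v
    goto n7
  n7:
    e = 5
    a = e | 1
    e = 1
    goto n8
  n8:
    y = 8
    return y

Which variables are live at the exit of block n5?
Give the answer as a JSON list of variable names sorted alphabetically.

Answer: ["v"]

Analysis:
Block summaries:
  n0: {a,v} / ∅
  n1: {a,f} / ∅
  n2: {v} / {v}
  n3: {f,v} / {v}
  n4: {a,v} / ∅
  n5: {e,f,y} / ∅
  n6: {v,y} / {v}
  n7: {a,e} / ∅
  n8: {y} / ∅

Backward fixpoint:
  n0: in=∅ out={v}
  n1: in=∅ out=∅
  n2: in={v} out={v}
  n3: in={v} out={v}
  n4: in=∅ out={v}
  n5: in={v} out={v}
  n6: in={v} out=∅
  n7: in=∅ out=∅
  n8: in=∅ out=∅

live-out(n5) = ["v"]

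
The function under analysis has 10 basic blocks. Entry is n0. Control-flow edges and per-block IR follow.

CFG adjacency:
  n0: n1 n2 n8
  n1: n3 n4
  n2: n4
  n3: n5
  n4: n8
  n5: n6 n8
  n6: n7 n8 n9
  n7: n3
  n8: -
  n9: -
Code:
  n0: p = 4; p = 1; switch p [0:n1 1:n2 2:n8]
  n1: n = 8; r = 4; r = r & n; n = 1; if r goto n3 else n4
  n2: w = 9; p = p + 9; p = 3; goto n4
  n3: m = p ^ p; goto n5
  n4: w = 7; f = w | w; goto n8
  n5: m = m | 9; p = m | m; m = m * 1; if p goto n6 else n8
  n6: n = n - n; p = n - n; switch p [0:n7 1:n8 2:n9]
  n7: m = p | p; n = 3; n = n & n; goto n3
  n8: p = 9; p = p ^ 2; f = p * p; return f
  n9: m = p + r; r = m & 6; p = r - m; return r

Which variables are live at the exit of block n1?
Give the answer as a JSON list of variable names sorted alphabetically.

def/use:
  n0 def {p} use ∅
  n1 def {n,r} use ∅
  n2 def {p,w} use {p}
  n3 def {m} use {p}
  n4 def {f,w} use ∅
  n5 def {m,p} use {m}
  n6 def {n,p} use {n}
  n7 def {m,n} use {p}
  n8 def {f,p} use ∅
  n9 def {m,p,r} use {p,r}

Liveness:
  live n0: ∅→{p}
  live n1: {p}→{n,p,r}
  live n2: {p}→∅
  live n3: {n,p,r}→{m,n,r}
  live n4: ∅→∅
  live n5: {m,n,r}→{n,r}
  live n6: {n,r}→{p,r}
  live n7: {p,r}→{n,p,r}
  live n8: ∅→∅
  live n9: {p,r}→∅

live-out(n1) = ["n", "p", "r"]

Answer: ["n", "p", "r"]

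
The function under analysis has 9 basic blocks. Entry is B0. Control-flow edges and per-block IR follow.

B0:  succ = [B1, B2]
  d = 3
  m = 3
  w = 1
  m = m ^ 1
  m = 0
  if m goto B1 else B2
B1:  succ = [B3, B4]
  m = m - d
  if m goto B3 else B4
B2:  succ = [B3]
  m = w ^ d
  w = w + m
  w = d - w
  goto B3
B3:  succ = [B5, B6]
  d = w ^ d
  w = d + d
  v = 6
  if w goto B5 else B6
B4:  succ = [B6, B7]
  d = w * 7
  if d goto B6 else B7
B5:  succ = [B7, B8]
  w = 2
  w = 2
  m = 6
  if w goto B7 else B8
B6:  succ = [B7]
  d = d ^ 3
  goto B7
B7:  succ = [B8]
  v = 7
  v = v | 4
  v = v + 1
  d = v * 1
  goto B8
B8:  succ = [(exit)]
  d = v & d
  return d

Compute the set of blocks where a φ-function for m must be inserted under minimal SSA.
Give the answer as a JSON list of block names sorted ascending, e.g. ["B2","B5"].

idom tree: B1←B0 B2←B0 B3←B0 B4←B1 B5←B3 B6←B0 B7←B0 B8←B0
Join-block Dom:
  B3: preds {B1,B2}: {B0,B1} ∩ {B0,B2} = {B0}; idom=B0
  B6: preds {B3,B4}: {B0,B3} ∩ {B0,B1,B4} = {B0}; idom=B0
  B7: preds {B4,B5,B6}: {B0,B1,B4} ∩ {B0,B3,B5} ∩ {B0,B6} = {B0}; idom=B0
  B8: preds {B5,B7}: {B0,B3,B5} ∩ {B0,B7} = {B0}; idom=B0

DF derivation:
  B3←B1: walk B1 to B0
  B3←B2: walk B2 to B0
  B6←B3: walk B3 to B0
  B6←B4: walk B4→B1 to B0
  B7←B4: walk B4→B1 to B0
  B7←B5: walk B5→B3 to B0
  B7←B6: walk B6 to B0
  B8←B5: walk B5→B3 to B0
  B8←B7: walk B7 to B0
  DF(B0)=∅
  DF(B1)={B3,B6,B7}
  DF(B2)={B3}
  DF(B3)={B6,B7,B8}
  DF(B4)={B6,B7}
  DF(B5)={B7,B8}
  DF(B6)={B7}
  DF(B7)={B8}
  DF(B8)=∅

φ for m: defs {B0,B1,B2,B5}
  DF⁺ = {B3,B6,B7,B8}

Answer: ["B3", "B6", "B7", "B8"]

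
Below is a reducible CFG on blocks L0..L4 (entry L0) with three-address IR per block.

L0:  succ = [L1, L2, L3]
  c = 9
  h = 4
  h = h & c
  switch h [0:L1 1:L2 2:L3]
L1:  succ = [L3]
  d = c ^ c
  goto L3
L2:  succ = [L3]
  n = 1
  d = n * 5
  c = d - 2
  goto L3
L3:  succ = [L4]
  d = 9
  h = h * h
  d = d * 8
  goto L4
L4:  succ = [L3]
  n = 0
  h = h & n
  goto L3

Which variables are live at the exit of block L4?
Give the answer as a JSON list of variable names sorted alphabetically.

def/use:
  L0: {c,h} / ∅
  L1: {d} / {c}
  L2: {c,d,n} / ∅
  L3: {d,h} / {h}
  L4: {h,n} / {h}

Liveness:
  L0: in=∅ out={c,h}
  L1: in={c,h} out={h}
  L2: in={h} out={h}
  L3: in={h} out={h}
  L4: in={h} out={h}

live-out(L4) = ["h"]

Answer: ["h"]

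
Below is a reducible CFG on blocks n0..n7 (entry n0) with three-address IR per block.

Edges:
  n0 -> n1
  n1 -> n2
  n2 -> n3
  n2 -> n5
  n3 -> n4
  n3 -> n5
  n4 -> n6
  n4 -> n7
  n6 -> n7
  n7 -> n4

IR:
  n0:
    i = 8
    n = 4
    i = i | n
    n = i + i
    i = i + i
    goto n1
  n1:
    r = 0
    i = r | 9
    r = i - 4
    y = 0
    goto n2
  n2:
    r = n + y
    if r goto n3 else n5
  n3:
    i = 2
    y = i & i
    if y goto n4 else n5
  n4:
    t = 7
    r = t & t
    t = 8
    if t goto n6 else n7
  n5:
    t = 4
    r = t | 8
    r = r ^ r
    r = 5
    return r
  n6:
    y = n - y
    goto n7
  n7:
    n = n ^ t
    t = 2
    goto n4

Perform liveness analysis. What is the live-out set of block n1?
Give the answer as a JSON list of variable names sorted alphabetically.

Answer: ["n", "y"]

Analysis:
Per-block:
  n0 def {i,n} use ∅
  n1 def {i,r,y} use ∅
  n2 def {r} use {n,y}
  n3 def {i,y} use ∅
  n4 def {r,t} use ∅
  n5 def {r,t} use ∅
  n6 def {y} use {n,y}
  n7 def {n,t} use {n,t}

Live sets:
  n0 li=∅ lo={n}
  n1 li={n} lo={n,y}
  n2 li={n,y} lo={n}
  n3 li={n} lo={n,y}
  n4 li={n,y} lo={n,t,y}
  n5 li=∅ lo=∅
  n6 li={n,t,y} lo={n,t,y}
  n7 li={n,t,y} lo={n,y}

live-out(n1) = ["n", "y"]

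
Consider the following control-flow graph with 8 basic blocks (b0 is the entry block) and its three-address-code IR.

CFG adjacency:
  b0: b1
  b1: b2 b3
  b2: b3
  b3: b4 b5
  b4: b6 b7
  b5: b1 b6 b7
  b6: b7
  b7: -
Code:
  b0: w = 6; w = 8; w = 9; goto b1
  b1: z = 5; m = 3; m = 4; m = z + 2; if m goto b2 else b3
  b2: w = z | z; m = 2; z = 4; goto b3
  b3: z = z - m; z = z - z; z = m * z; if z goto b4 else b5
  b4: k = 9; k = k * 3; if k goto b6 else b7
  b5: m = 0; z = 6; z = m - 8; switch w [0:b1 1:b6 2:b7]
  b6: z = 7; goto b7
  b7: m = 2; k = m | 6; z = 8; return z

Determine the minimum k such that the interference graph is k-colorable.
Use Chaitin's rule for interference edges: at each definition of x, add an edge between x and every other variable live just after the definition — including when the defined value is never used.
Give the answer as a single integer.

def/use:
  b0: def={w} ue=∅
  b1: def={m,z} ue=∅
  b2: def={m,w,z} ue={z}
  b3: def={z} ue={m,z}
  b4: def={k} ue=∅
  b5: def={m,z} ue={w}
  b6: def={z} ue=∅
  b7: def={k,m,z} ue=∅

Backward fixpoint:
  live b0: ∅→{w}
  live b1: {w}→{m,w,z}
  live b2: {z}→{m,w,z}
  live b3: {m,w,z}→{w}
  live b4: ∅→∅
  live b5: {w}→{w}
  live b6: ∅→∅
  live b7: ∅→∅

Interfere edges:
  k↔∅
  m↔{w,z}
  w↔{m,z}
  z↔{m,w}

Colouring:
  {m,w,z} pairwise interfere (3-clique) ⇒ χ ≥ 3
  3-colouring: R0={k,m}  R1={w}  R2={z}
  χ = 3

Answer: 3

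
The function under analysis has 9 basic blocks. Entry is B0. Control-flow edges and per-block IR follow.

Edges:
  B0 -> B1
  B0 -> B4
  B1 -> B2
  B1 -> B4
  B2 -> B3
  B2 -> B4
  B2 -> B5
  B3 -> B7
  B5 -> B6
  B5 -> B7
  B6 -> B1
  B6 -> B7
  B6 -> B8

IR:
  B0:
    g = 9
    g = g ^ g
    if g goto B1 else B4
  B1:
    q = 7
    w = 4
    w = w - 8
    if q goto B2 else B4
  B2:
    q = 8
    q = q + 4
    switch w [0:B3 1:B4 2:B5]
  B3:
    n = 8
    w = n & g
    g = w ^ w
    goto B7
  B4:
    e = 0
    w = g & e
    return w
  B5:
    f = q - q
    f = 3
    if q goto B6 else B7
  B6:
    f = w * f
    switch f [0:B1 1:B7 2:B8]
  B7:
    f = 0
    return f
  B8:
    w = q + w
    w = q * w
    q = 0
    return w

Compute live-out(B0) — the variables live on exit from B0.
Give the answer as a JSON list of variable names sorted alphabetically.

Per-block:
  B0: {g} / ∅
  B1: {q,w} / ∅
  B2: {q} / {w}
  B3: {g,n,w} / {g}
  B4: {e,w} / {g}
  B5: {f} / {q}
  B6: {f} / {f,w}
  B7: {f} / ∅
  B8: {q,w} / {q,w}

Live sets:
  live B0: ∅→{g}
  live B1: {g}→{g,w}
  live B2: {g,w}→{g,q,w}
  live B3: {g}→∅
  live B4: {g}→∅
  live B5: {g,q,w}→{f,g,q,w}
  live B6: {f,g,q,w}→{g,q,w}
  live B7: ∅→∅
  live B8: {q,w}→∅

live-out(B0) = ["g"]

Answer: ["g"]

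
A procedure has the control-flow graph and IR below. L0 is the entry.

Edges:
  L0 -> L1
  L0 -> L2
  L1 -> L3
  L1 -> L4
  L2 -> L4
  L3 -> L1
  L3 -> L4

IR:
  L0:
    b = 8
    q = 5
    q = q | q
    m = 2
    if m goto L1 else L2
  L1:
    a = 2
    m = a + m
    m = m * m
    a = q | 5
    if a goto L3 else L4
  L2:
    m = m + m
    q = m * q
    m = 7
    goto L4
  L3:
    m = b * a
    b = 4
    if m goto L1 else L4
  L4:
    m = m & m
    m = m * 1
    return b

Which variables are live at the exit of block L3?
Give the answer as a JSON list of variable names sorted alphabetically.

Answer: ["b", "m", "q"]

Working:
def/use:
  L0 def {b,m,q} use ∅
  L1 def {a,m} use {m,q}
  L2 def {m,q} use {m,q}
  L3 def {b,m} use {a,b}
  L4 def {m} use {b,m}

Backward fixpoint:
  live L0: ∅→{b,m,q}
  live L1: {b,m,q}→{a,b,m,q}
  live L2: {b,m,q}→{b,m}
  live L3: {a,b,q}→{b,m,q}
  live L4: {b,m}→∅

live-out(L3) = ["b", "m", "q"]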